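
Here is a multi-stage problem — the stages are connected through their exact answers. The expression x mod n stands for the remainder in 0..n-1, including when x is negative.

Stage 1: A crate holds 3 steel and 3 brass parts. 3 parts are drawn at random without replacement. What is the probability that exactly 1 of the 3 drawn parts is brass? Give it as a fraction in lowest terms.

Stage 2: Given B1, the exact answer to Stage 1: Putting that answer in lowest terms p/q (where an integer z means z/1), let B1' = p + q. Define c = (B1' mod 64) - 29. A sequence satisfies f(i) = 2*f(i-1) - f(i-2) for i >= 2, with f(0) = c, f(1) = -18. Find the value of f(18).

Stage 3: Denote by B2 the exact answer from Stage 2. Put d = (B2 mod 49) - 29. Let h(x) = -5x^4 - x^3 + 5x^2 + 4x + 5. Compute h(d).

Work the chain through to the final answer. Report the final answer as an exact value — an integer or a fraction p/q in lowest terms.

Stage 1: total draws C(6,3) = 20; favorable C(3,1)*C(3,2) = 9; P = 9/20; answer 9/20
Stage 2: B1 = 9/20; threaded value p + q = 29; c = 0; f(2) = 2*(-18) - 1*(0) = -36; iterating: f(2)=-36, f(3)=-54, f(4)=-72, f(5)=-90, f(6)=-108, f(7)=-126, f(8)=-144, f(9)=-162, f(10)=-180, f(11)=-198, f(12)=-216, f(13)=-234, f(14)=-252, f(15)=-270, f(16)=-288, f(17)=-306, f(18)=-324; answer -324
Stage 3: B2 = -324; d = -10; -5*(-10)^4 - 1*(-10)^3 + 5*(-10)^2 + 4*(-10)^1 + 5 = (-50000) + (1000) + (500) + (-40) + (5) = -48535; answer -48535

-48535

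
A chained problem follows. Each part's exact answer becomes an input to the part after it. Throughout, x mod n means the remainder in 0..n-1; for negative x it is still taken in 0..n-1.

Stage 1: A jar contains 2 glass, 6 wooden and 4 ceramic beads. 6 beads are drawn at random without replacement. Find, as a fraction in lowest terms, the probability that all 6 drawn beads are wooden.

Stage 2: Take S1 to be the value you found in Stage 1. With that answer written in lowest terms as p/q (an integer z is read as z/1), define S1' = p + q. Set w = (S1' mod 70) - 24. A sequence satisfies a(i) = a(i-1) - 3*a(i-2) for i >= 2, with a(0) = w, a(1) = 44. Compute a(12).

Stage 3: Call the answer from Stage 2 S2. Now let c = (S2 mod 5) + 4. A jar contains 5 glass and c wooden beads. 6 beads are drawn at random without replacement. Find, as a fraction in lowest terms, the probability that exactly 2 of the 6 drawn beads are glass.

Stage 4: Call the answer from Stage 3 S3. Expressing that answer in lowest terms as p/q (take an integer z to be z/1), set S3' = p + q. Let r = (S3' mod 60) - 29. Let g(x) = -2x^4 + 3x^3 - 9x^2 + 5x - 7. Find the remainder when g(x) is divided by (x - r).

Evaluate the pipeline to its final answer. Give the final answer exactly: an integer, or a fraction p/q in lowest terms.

Stage 1: total draws C(12,6) = 924; favorable C(6,6) = 1; P = 1/924; answer 1/924
Stage 2: S1 = 1/924; threaded value p + q = 925; w = -9; a(2) = 1*(44) - 3*(-9) = 71; iterating: a(2)=71, a(3)=-61, a(4)=-274, a(5)=-91, a(6)=731, a(7)=1004, a(8)=-1189, a(9)=-4201, a(10)=-634, a(11)=11969, a(12)=13871; answer 13871
Stage 3: S2 = 13871; c = 5; total draws C(10,6) = 210; favorable C(5,2)*C(5,4) = 50; P = 5/21; answer 5/21
Stage 4: S3 = 5/21; threaded value p + q = 26; r = -3; remainder = value at the root: -2*(-3)^4 + 3*(-3)^3 - 9*(-3)^2 + 5*(-3)^1 - 7 = (-162) + (-81) + (-81) + (-15) + (-7) = -346; answer -346

-346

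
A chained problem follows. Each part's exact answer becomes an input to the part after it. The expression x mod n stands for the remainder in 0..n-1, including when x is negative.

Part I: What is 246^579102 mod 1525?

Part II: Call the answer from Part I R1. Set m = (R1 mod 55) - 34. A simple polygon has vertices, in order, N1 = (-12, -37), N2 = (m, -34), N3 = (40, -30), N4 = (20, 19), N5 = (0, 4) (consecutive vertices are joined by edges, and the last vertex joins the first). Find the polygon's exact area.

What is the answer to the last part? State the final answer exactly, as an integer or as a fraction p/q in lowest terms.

Part I: squarings mod 1525: 246^1=246, 246^2=1041, 246^4=931, 246^8=561, 246^16=571, 246^32=1216, 246^64=931, 246^128=561, 246^256=571, 246^512=1216, 246^1024=931, 246^2048=561, 246^4096=571, 246^8192=1216, 246^16384=931, 246^32768=561, 246^65536=571, 246^131072=1216, 246^262144=931, 246^524288=561; 246^579102 = 246^2 * 246^4 * 246^8 * 246^16 * 246^512 * 246^1024 * 246^4096 * 246^16384 * 246^32768 * 246^524288 = 1516 (mod 1525); answer 1516
Part II: R1 = 1516; m = -3; cross terms: (-12*-34 - -3*-37)=297, (-3*-30 - 40*-34)=1450, (40*19 - 20*-30)=1360, (20*4 - 0*19)=80, (0*-37 - -12*4)=48; twice the area = |3235| = 3235; area = 3235/2; answer 3235/2

3235/2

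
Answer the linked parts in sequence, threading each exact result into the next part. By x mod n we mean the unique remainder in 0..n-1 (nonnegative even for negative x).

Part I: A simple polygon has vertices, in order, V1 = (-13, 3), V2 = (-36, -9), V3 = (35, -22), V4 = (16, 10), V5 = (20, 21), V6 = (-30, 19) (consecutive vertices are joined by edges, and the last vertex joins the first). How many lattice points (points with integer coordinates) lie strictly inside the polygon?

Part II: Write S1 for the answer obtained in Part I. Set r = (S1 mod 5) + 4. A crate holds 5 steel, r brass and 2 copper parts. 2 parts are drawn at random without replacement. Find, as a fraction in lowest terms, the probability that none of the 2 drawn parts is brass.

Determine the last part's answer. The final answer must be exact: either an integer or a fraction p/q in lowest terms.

Part I: cross terms: (-13*-9 - -36*3)=225, (-36*-22 - 35*-9)=1107, (35*10 - 16*-22)=702, (16*21 - 20*10)=136, (20*19 - -30*21)=1010, (-30*3 - -13*19)=157; twice the area = |3337| = 3337; area = 3337/2; boundary points = 1 + 1 + 1 + 1 + 2 + 1 = 7; strictly interior points = area - boundary/2 + 1 = 1666; answer 1666
Part II: S1 = 1666; r = 5; total draws C(12,2) = 66; favorable C(7,2) = 21; P = 7/22; answer 7/22

7/22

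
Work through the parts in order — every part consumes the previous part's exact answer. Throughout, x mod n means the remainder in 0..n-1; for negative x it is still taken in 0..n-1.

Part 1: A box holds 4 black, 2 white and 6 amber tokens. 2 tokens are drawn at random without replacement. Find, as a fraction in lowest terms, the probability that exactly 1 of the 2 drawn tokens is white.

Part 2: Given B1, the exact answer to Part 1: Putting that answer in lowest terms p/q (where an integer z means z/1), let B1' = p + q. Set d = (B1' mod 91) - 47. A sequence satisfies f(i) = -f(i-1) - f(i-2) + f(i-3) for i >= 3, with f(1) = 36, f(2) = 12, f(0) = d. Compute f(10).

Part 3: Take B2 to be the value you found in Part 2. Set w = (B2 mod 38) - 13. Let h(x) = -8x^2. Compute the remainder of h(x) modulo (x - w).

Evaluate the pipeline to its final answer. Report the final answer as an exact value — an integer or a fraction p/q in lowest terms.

Part 1: total draws C(12,2) = 66; favorable C(2,1)*C(10,1) = 20; P = 10/33; answer 10/33
Part 2: B1 = 10/33; threaded value p + q = 43; d = -4; f(3) = -1*(12) - 1*(36) + 1*(-4) = -52; iterating: f(3)=-52, f(4)=76, f(5)=-12, f(6)=-116, f(7)=204, f(8)=-100, f(9)=-220, f(10)=524; answer 524
Part 3: B2 = 524; w = 17; remainder = value at the root: -8*(17)^2 = (-2312) = -2312; answer -2312

-2312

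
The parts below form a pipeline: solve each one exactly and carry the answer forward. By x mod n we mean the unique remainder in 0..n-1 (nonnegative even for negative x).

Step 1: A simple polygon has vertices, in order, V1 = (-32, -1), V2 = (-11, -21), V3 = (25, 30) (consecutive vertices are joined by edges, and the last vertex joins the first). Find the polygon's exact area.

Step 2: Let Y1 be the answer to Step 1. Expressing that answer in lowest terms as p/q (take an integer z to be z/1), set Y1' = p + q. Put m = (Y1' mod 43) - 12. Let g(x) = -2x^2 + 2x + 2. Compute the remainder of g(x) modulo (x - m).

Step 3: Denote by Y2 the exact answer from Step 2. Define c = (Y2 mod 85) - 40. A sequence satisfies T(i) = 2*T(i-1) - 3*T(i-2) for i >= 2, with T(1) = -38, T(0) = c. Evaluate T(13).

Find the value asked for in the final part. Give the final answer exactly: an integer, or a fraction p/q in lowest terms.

46378

Step 1: cross terms: (-32*-21 - -11*-1)=661, (-11*30 - 25*-21)=195, (25*-1 - -32*30)=935; twice the area = |1791| = 1791; area = 1791/2; answer 1791/2
Step 2: Y1 = 1791/2; threaded value p + q = 1793; m = 18; remainder = value at the root: -2*(18)^2 + 2*(18)^1 + 2 = (-648) + (36) + (2) = -610; answer -610
Step 3: Y2 = -610; c = 30; T(2) = 2*(-38) - 3*(30) = -166; iterating: T(2)=-166, T(3)=-218, T(4)=62, T(5)=778, T(6)=1370, T(7)=406, T(8)=-3298, T(9)=-7814, T(10)=-5734, T(11)=11974, T(12)=41150, T(13)=46378; answer 46378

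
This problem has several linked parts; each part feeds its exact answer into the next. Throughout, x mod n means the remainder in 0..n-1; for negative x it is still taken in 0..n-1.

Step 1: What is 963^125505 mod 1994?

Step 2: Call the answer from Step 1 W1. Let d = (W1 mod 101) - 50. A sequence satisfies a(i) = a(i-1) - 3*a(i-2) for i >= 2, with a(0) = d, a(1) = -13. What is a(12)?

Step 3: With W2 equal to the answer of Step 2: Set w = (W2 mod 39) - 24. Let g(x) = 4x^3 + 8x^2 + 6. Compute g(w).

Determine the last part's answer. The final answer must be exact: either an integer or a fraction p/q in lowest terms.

Step 1: squarings mod 1994: 963^1=963, 963^2=159, 963^4=1353, 963^8=117, 963^16=1725, 963^32=577, 963^64=1925, 963^128=773, 963^256=1323, 963^512=1591, 963^1024=895, 963^2048=1431, 963^4096=1917, 963^8192=1941, 963^16384=815, 963^32768=223, 963^65536=1873; 963^125505 = 963^1 * 963^64 * 963^512 * 963^2048 * 963^8192 * 963^16384 * 963^32768 * 963^65536 = 1007 (mod 1994); answer 1007
Step 2: W1 = 1007; d = 48; a(2) = 1*(-13) - 3*(48) = -157; iterating: a(2)=-157, a(3)=-118, a(4)=353, a(5)=707, a(6)=-352, a(7)=-2473, a(8)=-1417, a(9)=6002, a(10)=10253, a(11)=-7753, a(12)=-38512; answer -38512
Step 3: W2 = -38512; w = -4; 4*(-4)^3 + 8*(-4)^2 + 6 = (-256) + (128) + (6) = -122; answer -122

-122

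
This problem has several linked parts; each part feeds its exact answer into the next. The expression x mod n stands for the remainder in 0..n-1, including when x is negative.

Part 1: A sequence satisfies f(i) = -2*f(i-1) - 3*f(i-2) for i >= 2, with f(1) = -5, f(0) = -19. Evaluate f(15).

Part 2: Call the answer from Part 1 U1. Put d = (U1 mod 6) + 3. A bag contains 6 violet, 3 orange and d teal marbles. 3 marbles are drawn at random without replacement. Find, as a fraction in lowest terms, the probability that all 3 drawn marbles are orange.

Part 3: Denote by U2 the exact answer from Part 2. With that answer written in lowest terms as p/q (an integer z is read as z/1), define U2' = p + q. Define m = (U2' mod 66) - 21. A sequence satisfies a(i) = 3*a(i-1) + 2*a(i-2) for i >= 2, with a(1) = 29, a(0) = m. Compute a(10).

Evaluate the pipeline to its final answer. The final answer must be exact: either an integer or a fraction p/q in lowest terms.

2399215

Part 1: f(2) = -2*(-5) - 3*(-19) = 67; iterating: f(2)=67, f(3)=-119, f(4)=37, f(5)=283, f(6)=-677, f(7)=505, f(8)=1021, f(9)=-3557, f(10)=4051, f(11)=2569, f(12)=-17291, f(13)=26875, f(14)=-1877, f(15)=-76871; answer -76871
Part 2: U1 = -76871; d = 4; total draws C(13,3) = 286; favorable C(3,3) = 1; P = 1/286; answer 1/286
Part 3: U2 = 1/286; threaded value p + q = 287; m = 2; a(2) = 3*(29) + 2*(2) = 91; iterating: a(2)=91, a(3)=331, a(4)=1175, a(5)=4187, a(6)=14911, a(7)=53107, a(8)=189143, a(9)=673643, a(10)=2399215; answer 2399215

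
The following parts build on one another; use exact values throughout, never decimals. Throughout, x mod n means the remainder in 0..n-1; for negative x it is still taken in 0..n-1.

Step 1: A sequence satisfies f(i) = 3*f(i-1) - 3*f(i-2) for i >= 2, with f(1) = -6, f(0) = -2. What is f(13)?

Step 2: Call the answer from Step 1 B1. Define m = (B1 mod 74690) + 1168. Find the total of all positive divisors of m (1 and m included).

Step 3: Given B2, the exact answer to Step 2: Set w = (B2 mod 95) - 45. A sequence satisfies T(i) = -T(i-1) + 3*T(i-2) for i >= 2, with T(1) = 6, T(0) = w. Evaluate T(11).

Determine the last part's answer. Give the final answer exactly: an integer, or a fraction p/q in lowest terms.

Step 1: f(2) = 3*(-6) - 3*(-2) = -12; iterating: f(2)=-12, f(3)=-18, f(4)=-18, f(5)=0, f(6)=54, f(7)=162, f(8)=324, f(9)=486, f(10)=486, f(11)=0, f(12)=-1458, f(13)=-4374; answer -4374
Step 2: B1 = -4374; m = 71484; 71484 = 2^2 * 3 * 7 * 23 * 37; sigma = (1 + 2 + 4) * (1 + 3) * (1 + 7) * (1 + 23) * (1 + 37) = 7 * 4 * 8 * 24 * 38 = 204288; answer 204288
Step 3: B2 = 204288; w = -7; T(2) = -1*(6) + 3*(-7) = -27; iterating: T(2)=-27, T(3)=45, T(4)=-126, T(5)=261, T(6)=-639, T(7)=1422, T(8)=-3339, T(9)=7605, T(10)=-17622, T(11)=40437; answer 40437

40437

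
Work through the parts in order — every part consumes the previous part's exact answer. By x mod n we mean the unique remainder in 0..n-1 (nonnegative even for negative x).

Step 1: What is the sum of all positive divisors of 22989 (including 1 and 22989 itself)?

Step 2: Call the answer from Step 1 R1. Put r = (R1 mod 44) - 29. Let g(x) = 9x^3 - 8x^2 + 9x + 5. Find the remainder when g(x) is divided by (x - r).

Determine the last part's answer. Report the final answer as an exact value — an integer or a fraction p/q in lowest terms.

203

Step 1: 22989 = 3 * 79 * 97; sigma = (1 + 3) * (1 + 79) * (1 + 97) = 4 * 80 * 98 = 31360; answer 31360
Step 2: R1 = 31360; r = 3; remainder = value at the root: 9*(3)^3 - 8*(3)^2 + 9*(3)^1 + 5 = (243) + (-72) + (27) + (5) = 203; answer 203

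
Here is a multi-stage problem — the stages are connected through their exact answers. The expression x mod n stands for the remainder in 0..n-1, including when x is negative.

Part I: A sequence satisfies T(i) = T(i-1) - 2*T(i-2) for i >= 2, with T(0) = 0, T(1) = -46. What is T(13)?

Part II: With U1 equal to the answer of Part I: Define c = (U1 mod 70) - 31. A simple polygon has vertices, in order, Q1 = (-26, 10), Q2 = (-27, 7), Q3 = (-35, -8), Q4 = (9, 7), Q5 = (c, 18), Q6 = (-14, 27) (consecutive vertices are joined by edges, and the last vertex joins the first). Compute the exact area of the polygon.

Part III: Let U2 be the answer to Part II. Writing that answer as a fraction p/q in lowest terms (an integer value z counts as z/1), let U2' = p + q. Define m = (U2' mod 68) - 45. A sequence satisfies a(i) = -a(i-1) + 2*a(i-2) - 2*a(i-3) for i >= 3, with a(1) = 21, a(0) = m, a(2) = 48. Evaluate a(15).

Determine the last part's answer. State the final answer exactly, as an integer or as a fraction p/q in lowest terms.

Part I: T(2) = 1*(-46) - 2*(0) = -46; iterating: T(2)=-46, T(3)=46, T(4)=138, T(5)=46, T(6)=-230, T(7)=-322, T(8)=138, T(9)=782, T(10)=506, T(11)=-1058, T(12)=-2070, T(13)=46; answer 46
Part II: U1 = 46; c = 15; cross terms: (-26*7 - -27*10)=88, (-27*-8 - -35*7)=461, (-35*7 - 9*-8)=-173, (9*18 - 15*7)=57, (15*27 - -14*18)=657, (-14*10 - -26*27)=562; twice the area = |1652| = 1652; area = 826; answer 826
Part III: U2 = 826; threaded value p + q = 827; m = -34; a(3) = -1*(48) + 2*(21) - 2*(-34) = 62; iterating: a(3)=62, a(4)=-8, a(5)=36, a(6)=-176, a(7)=264, a(8)=-688, a(9)=1568, a(10)=-3472, a(11)=7984, a(12)=-18064, a(13)=40976, a(14)=-93072, a(15)=211152; answer 211152

211152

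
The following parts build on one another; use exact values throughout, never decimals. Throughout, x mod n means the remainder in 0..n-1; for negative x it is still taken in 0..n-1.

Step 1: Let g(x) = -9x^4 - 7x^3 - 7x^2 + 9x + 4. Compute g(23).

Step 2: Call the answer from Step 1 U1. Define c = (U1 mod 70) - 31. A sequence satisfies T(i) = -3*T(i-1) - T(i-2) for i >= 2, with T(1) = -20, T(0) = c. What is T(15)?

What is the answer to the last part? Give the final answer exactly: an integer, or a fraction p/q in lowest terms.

-7424281

Step 1: -9*(23)^4 - 7*(23)^3 - 7*(23)^2 + 9*(23)^1 + 4 = (-2518569) + (-85169) + (-3703) + (207) + (4) = -2607230; answer -2607230
Step 2: U1 = -2607230; c = 29; T(2) = -3*(-20) - 1*(29) = 31; iterating: T(2)=31, T(3)=-73, T(4)=188, T(5)=-491, T(6)=1285, T(7)=-3364, T(8)=8807, T(9)=-23057, T(10)=60364, T(11)=-158035, T(12)=413741, T(13)=-1083188, T(14)=2835823, T(15)=-7424281; answer -7424281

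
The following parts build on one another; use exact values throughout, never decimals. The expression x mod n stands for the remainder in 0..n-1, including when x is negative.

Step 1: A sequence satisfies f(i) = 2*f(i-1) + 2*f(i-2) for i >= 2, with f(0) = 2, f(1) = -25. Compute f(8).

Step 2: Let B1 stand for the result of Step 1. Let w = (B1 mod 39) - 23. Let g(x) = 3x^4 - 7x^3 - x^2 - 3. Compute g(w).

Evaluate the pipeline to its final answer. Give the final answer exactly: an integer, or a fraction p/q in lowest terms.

Step 1: f(2) = 2*(-25) + 2*(2) = -46; iterating: f(2)=-46, f(3)=-142, f(4)=-376, f(5)=-1036, f(6)=-2824, f(7)=-7720, f(8)=-21088; answer -21088
Step 2: B1 = -21088; w = -12; 3*(-12)^4 - 7*(-12)^3 - 1*(-12)^2 - 3 = (62208) + (12096) + (-144) + (-3) = 74157; answer 74157

74157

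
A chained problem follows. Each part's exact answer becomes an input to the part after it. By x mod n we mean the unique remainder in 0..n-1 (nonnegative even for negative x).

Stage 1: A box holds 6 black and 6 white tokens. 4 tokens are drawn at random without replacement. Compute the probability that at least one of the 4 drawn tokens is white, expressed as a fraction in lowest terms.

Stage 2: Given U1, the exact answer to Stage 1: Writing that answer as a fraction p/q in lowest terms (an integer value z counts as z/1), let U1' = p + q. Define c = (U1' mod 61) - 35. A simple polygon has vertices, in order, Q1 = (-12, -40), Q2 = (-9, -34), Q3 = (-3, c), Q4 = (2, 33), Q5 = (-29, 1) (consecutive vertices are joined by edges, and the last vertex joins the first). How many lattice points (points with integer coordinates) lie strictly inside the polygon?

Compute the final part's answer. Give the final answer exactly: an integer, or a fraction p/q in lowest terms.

1156

Stage 1: total draws C(12,4) = 495; complement C(6,4) = 15; favorable 495 - 15 = 480; P = 32/33; answer 32/33
Stage 2: U1 = 32/33; threaded value p + q = 65; c = -31; cross terms: (-12*-34 - -9*-40)=48, (-9*-31 - -3*-34)=177, (-3*33 - 2*-31)=-37, (2*1 - -29*33)=959, (-29*-40 - -12*1)=1172; twice the area = |2319| = 2319; area = 2319/2; boundary points = 3 + 3 + 1 + 1 + 1 = 9; strictly interior points = area - boundary/2 + 1 = 1156; answer 1156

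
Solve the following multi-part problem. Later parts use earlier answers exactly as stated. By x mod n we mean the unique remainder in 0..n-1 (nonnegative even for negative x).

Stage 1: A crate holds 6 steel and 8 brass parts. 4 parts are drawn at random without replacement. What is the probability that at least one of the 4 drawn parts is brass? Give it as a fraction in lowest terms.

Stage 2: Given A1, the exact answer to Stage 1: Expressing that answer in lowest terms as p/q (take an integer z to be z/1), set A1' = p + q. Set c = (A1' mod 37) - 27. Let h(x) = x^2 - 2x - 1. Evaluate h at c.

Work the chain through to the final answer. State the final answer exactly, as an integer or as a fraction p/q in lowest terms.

2

Stage 1: total draws C(14,4) = 1001; complement C(6,4) = 15; favorable 1001 - 15 = 986; P = 986/1001; answer 986/1001
Stage 2: A1 = 986/1001; threaded value p + q = 1987; c = -1; 1*(-1)^2 - 2*(-1)^1 - 1 = (1) + (2) + (-1) = 2; answer 2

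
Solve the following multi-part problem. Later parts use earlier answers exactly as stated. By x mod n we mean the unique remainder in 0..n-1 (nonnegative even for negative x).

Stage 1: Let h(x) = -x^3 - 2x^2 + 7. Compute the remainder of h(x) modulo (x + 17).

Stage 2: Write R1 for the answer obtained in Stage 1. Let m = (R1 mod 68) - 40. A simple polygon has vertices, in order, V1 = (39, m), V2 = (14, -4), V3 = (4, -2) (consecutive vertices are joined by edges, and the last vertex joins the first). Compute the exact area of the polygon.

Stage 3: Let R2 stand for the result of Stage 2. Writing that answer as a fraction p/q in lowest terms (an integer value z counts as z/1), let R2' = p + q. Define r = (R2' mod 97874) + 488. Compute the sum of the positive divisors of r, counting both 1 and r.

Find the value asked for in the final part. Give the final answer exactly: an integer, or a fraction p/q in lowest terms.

1736

Stage 1: remainder = value at the root: -1*(-17)^3 - 2*(-17)^2 + 7 = (4913) + (-578) + (7) = 4342; answer 4342
Stage 2: R1 = 4342; m = 18; cross terms: (39*-4 - 14*18)=-408, (14*-2 - 4*-4)=-12, (4*18 - 39*-2)=150; twice the area = |-270| = 270; area = 135; answer 135
Stage 3: R2 = 135; threaded value p + q = 136; r = 624; 624 = 2^4 * 3 * 13; sigma = (1 + 2 + 4 + 8 + 16) * (1 + 3) * (1 + 13) = 31 * 4 * 14 = 1736; answer 1736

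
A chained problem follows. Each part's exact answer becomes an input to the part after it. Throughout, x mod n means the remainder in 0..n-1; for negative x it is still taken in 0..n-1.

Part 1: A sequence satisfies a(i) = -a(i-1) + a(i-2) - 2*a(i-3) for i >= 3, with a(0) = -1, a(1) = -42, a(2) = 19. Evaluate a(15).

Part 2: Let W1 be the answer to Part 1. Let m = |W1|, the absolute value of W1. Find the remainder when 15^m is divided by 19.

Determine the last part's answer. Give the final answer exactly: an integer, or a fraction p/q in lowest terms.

2

Part 1: a(3) = -1*(19) + 1*(-42) - 2*(-1) = -59; iterating: a(3)=-59, a(4)=162, a(5)=-259, a(6)=539, a(7)=-1122, a(8)=2179, a(9)=-4379, a(10)=8802, a(11)=-17539, a(12)=35099, a(13)=-70242, a(14)=140419, a(15)=-280859; answer -280859
Part 2: W1 = -280859; m = 280859; squarings mod 19: 15^1=15, 15^2=16, 15^4=9, 15^8=5, 15^16=6, 15^32=17, 15^64=4, 15^128=16, 15^256=9, 15^512=5, 15^1024=6, 15^2048=17, 15^4096=4, 15^8192=16, 15^16384=9, 15^32768=5, 15^65536=6, 15^131072=17, 15^262144=4; 15^280859 = 15^1 * 15^2 * 15^8 * 15^16 * 15^256 * 15^2048 * 15^16384 * 15^262144 = 2 (mod 19); answer 2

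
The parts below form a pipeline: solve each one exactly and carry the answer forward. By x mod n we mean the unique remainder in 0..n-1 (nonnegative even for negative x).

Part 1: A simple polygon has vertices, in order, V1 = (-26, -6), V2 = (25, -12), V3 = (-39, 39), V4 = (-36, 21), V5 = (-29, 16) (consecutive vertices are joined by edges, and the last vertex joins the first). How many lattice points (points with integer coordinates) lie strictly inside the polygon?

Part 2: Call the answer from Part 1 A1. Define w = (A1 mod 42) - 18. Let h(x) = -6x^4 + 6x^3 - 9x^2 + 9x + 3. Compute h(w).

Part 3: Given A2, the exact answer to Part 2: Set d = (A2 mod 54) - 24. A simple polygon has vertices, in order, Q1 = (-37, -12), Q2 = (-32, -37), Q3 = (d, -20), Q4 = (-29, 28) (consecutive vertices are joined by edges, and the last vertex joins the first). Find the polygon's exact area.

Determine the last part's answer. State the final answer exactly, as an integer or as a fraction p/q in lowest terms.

1312

Part 1: cross terms: (-26*-12 - 25*-6)=462, (25*39 - -39*-12)=507, (-39*21 - -36*39)=585, (-36*16 - -29*21)=33, (-29*-6 - -26*16)=590; twice the area = |2177| = 2177; area = 2177/2; boundary points = 3 + 1 + 3 + 1 + 1 = 9; strictly interior points = area - boundary/2 + 1 = 1085; answer 1085
Part 2: A1 = 1085; w = 17; -6*(17)^4 + 6*(17)^3 - 9*(17)^2 + 9*(17)^1 + 3 = (-501126) + (29478) + (-2601) + (153) + (3) = -474093; answer -474093
Part 3: A2 = -474093; d = 3; cross terms: (-37*-37 - -32*-12)=985, (-32*-20 - 3*-37)=751, (3*28 - -29*-20)=-496, (-29*-12 - -37*28)=1384; twice the area = |2624| = 2624; area = 1312; answer 1312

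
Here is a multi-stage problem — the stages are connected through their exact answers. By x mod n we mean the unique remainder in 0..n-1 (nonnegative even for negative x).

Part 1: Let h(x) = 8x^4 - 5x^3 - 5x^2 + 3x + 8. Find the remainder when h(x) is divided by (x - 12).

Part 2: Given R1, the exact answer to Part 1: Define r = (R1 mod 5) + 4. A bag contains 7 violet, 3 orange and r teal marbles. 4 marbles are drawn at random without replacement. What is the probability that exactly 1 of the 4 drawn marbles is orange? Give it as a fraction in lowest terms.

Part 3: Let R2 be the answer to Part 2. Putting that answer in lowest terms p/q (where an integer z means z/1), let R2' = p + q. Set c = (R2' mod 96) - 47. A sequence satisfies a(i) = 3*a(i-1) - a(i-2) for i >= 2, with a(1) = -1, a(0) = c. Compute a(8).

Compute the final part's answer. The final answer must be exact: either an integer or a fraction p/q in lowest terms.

14093

Part 1: remainder = value at the root: 8*(12)^4 - 5*(12)^3 - 5*(12)^2 + 3*(12)^1 + 8 = (165888) + (-8640) + (-720) + (36) + (8) = 156572; answer 156572
Part 2: R1 = 156572; r = 6; total draws C(16,4) = 1820; favorable C(3,1)*C(13,3) = 858; P = 33/70; answer 33/70
Part 3: R2 = 33/70; threaded value p + q = 103; c = -40; a(2) = 3*(-1) - 1*(-40) = 37; iterating: a(2)=37, a(3)=112, a(4)=299, a(5)=785, a(6)=2056, a(7)=5383, a(8)=14093; answer 14093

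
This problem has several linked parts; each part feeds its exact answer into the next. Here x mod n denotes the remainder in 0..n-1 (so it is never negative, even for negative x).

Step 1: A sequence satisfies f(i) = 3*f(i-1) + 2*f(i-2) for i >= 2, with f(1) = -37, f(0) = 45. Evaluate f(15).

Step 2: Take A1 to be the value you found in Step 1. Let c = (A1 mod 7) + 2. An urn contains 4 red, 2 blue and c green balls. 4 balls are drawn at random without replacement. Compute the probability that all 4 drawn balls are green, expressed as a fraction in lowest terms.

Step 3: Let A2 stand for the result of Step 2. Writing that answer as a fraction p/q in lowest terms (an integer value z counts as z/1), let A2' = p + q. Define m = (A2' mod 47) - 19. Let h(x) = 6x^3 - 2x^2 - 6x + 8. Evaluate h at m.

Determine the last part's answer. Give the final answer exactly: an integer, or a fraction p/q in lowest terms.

-2106

Step 1: f(2) = 3*(-37) + 2*(45) = -21; iterating: f(2)=-21, f(3)=-137, f(4)=-453, f(5)=-1633, f(6)=-5805, f(7)=-20681, f(8)=-73653, f(9)=-262321, f(10)=-934269, f(11)=-3327449, f(12)=-11850885, f(13)=-42207553, f(14)=-150324429, f(15)=-535388393; answer -535388393
Step 2: A1 = -535388393; c = 8; total draws C(14,4) = 1001; favorable C(8,4) = 70; P = 10/143; answer 10/143
Step 3: A2 = 10/143; threaded value p + q = 153; m = -7; 6*(-7)^3 - 2*(-7)^2 - 6*(-7)^1 + 8 = (-2058) + (-98) + (42) + (8) = -2106; answer -2106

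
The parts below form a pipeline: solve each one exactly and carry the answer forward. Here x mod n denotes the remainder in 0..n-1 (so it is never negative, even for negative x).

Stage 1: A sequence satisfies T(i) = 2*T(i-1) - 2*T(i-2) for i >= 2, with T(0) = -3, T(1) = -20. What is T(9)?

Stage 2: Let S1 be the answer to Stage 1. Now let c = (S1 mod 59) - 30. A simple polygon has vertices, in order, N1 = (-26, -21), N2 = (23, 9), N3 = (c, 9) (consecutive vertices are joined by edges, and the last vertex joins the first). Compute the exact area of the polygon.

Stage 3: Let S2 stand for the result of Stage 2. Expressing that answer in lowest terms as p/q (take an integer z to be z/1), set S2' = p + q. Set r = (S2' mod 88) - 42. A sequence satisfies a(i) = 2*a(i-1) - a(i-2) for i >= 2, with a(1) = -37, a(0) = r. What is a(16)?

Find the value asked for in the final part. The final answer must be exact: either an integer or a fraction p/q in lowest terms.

Stage 1: T(2) = 2*(-20) - 2*(-3) = -34; iterating: T(2)=-34, T(3)=-28, T(4)=12, T(5)=80, T(6)=136, T(7)=112, T(8)=-48, T(9)=-320; answer -320
Stage 2: S1 = -320; c = 4; cross terms: (-26*9 - 23*-21)=249, (23*9 - 4*9)=171, (4*-21 - -26*9)=150; twice the area = |570| = 570; area = 285; answer 285
Stage 3: S2 = 285; threaded value p + q = 286; r = -20; a(2) = 2*(-37) - 1*(-20) = -54; iterating: a(2)=-54, a(3)=-71, a(4)=-88, a(5)=-105, a(6)=-122, a(7)=-139, a(8)=-156, a(9)=-173, a(10)=-190, a(11)=-207, a(12)=-224, a(13)=-241, a(14)=-258, a(15)=-275, a(16)=-292; answer -292

-292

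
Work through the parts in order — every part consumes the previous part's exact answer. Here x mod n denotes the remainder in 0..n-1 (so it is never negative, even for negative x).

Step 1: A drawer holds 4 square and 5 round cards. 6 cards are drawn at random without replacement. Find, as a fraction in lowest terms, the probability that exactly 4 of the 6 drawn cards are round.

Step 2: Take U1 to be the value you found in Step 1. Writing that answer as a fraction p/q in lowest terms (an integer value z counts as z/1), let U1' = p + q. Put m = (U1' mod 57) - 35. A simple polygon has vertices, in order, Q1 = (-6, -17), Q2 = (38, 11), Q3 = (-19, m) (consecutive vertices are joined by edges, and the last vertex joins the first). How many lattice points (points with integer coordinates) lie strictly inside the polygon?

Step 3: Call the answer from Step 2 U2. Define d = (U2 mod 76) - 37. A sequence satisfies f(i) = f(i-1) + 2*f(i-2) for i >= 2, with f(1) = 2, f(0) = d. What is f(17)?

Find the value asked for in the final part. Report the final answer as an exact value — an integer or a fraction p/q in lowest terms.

611662

Step 1: total draws C(9,6) = 84; favorable C(5,4)*C(4,2) = 30; P = 5/14; answer 5/14
Step 2: U1 = 5/14; threaded value p + q = 19; m = -16; cross terms: (-6*11 - 38*-17)=580, (38*-16 - -19*11)=-399, (-19*-17 - -6*-16)=227; twice the area = |408| = 408; area = 204; boundary points = 4 + 3 + 1 = 8; strictly interior points = area - boundary/2 + 1 = 201; answer 201
Step 3: U2 = 201; d = 12; f(2) = 1*(2) + 2*(12) = 26; iterating: f(2)=26, f(3)=30, f(4)=82, f(5)=142, f(6)=306, f(7)=590, f(8)=1202, f(9)=2382, f(10)=4786, f(11)=9550, f(12)=19122, f(13)=38222, f(14)=76466, f(15)=152910, f(16)=305842, f(17)=611662; answer 611662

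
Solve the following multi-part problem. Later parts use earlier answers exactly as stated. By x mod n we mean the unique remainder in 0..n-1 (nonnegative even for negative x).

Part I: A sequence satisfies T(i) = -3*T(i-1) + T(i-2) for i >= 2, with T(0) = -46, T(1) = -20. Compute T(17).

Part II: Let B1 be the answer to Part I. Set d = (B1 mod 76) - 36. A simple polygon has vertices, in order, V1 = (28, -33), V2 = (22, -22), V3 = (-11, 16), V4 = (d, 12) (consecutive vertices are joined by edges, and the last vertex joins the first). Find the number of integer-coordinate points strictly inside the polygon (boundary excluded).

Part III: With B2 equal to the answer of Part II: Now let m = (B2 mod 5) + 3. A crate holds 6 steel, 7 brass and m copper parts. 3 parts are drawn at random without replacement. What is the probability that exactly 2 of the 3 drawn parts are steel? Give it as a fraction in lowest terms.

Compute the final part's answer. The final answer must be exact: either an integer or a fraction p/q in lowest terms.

Part I: T(2) = -3*(-20) + 1*(-46) = 14; iterating: T(2)=14, T(3)=-62, T(4)=200, T(5)=-662, T(6)=2186, T(7)=-7220, T(8)=23846, T(9)=-78758, T(10)=260120, T(11)=-859118, T(12)=2837474, T(13)=-9371540, T(14)=30952094, T(15)=-102227822, T(16)=337635560, T(17)=-1115134502; answer -1115134502
Part II: B1 = -1115134502; d = 10; cross terms: (28*-22 - 22*-33)=110, (22*16 - -11*-22)=110, (-11*12 - 10*16)=-292, (10*-33 - 28*12)=-666; twice the area = |-738| = 738; area = 369; boundary points = 1 + 1 + 1 + 9 = 12; strictly interior points = area - boundary/2 + 1 = 364; answer 364
Part III: B2 = 364; m = 7; total draws C(20,3) = 1140; favorable C(6,2)*C(14,1) = 210; P = 7/38; answer 7/38

7/38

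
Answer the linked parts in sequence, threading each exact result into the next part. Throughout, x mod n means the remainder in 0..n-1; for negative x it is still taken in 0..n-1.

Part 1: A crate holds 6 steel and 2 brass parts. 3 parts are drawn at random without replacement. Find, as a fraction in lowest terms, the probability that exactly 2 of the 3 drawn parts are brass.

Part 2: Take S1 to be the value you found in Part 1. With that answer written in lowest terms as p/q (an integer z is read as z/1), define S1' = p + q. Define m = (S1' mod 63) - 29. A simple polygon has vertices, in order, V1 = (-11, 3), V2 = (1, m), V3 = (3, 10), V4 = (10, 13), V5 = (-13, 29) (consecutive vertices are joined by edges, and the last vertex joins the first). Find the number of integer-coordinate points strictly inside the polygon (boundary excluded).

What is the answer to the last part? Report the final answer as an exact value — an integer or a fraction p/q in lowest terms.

326

Part 1: total draws C(8,3) = 56; favorable C(2,2)*C(6,1) = 6; P = 3/28; answer 3/28
Part 2: S1 = 3/28; threaded value p + q = 31; m = 2; cross terms: (-11*2 - 1*3)=-25, (1*10 - 3*2)=4, (3*13 - 10*10)=-61, (10*29 - -13*13)=459, (-13*3 - -11*29)=280; twice the area = |657| = 657; area = 657/2; boundary points = 1 + 2 + 1 + 1 + 2 = 7; strictly interior points = area - boundary/2 + 1 = 326; answer 326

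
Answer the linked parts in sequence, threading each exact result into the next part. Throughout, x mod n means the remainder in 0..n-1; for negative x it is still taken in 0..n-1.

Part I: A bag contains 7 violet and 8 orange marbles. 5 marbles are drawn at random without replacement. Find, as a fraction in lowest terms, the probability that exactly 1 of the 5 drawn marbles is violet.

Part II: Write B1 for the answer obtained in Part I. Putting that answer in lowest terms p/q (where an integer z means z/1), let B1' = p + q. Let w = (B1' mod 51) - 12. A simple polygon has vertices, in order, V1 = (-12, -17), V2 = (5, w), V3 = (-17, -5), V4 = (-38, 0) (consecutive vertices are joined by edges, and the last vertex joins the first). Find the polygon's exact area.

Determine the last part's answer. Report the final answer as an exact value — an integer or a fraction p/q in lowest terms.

328

Part I: total draws C(15,5) = 3003; favorable C(7,1)*C(8,4) = 490; P = 70/429; answer 70/429
Part II: B1 = 70/429; threaded value p + q = 499; w = 28; cross terms: (-12*28 - 5*-17)=-251, (5*-5 - -17*28)=451, (-17*0 - -38*-5)=-190, (-38*-17 - -12*0)=646; twice the area = |656| = 656; area = 328; answer 328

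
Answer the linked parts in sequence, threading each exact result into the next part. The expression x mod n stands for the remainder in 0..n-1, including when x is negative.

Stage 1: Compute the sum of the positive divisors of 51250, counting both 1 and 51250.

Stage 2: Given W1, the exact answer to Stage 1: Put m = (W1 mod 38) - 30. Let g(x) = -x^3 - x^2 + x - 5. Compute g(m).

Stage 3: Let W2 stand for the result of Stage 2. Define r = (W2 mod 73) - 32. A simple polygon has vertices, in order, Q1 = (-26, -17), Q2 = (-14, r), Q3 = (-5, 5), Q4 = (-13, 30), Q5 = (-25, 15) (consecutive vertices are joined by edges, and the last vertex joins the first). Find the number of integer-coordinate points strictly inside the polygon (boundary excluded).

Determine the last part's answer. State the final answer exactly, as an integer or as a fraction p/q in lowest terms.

579

Stage 1: 51250 = 2 * 5^4 * 41; sigma = (1 + 2) * (1 + 5 + 25 + 125 + 625) * (1 + 41) = 3 * 781 * 42 = 98406; answer 98406
Stage 2: W1 = 98406; m = -6; -1*(-6)^3 - 1*(-6)^2 + 1*(-6)^1 - 5 = (216) + (-36) + (-6) + (-5) = 169; answer 169
Stage 3: W2 = 169; r = -9; cross terms: (-26*-9 - -14*-17)=-4, (-14*5 - -5*-9)=-115, (-5*30 - -13*5)=-85, (-13*15 - -25*30)=555, (-25*-17 - -26*15)=815; twice the area = |1166| = 1166; area = 583; boundary points = 4 + 1 + 1 + 3 + 1 = 10; strictly interior points = area - boundary/2 + 1 = 579; answer 579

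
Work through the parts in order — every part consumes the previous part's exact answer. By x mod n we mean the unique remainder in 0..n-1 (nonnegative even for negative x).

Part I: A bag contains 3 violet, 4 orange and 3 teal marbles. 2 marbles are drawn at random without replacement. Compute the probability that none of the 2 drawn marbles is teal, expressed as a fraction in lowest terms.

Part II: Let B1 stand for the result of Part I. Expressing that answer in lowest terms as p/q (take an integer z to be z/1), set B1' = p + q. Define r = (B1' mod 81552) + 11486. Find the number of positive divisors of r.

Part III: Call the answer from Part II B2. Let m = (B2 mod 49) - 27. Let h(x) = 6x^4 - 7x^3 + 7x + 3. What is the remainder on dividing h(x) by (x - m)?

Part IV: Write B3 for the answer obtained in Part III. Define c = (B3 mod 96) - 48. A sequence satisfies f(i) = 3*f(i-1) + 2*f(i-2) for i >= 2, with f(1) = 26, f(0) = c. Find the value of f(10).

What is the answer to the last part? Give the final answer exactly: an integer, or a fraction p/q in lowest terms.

Part I: total draws C(10,2) = 45; favorable C(7,2) = 21; P = 7/15; answer 7/15
Part II: B1 = 7/15; threaded value p + q = 22; r = 11508; 11508 = 2^2 * 3 * 7 * 137; number of divisors = (2+1) * (1+1) * (1+1) * (1+1) = 24; answer 24
Part III: B2 = 24; m = -3; remainder = value at the root: 6*(-3)^4 - 7*(-3)^3 + 7*(-3)^1 + 3 = (486) + (189) + (-21) + (3) = 657; answer 657
Part IV: B3 = 657; c = 33; f(2) = 3*(26) + 2*(33) = 144; iterating: f(2)=144, f(3)=484, f(4)=1740, f(5)=6188, f(6)=22044, f(7)=78508, f(8)=279612, f(9)=995852, f(10)=3546780; answer 3546780

3546780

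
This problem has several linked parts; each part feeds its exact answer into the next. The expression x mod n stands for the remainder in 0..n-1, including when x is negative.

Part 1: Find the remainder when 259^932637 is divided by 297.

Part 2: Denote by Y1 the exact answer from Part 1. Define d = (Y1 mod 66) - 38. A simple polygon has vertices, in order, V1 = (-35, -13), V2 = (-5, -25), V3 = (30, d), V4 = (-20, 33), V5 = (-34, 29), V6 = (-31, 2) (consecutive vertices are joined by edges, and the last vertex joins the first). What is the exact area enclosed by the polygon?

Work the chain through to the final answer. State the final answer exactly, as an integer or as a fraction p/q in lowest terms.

Part 1: squarings mod 297: 259^1=259, 259^2=256, 259^4=196, 259^8=103, 259^16=214, 259^32=58, 259^64=97, 259^128=202, 259^256=115, 259^512=157, 259^1024=295, 259^2048=4, 259^4096=16, 259^8192=256, 259^16384=196, 259^32768=103, 259^65536=214, 259^131072=58, 259^262144=97, 259^524288=202; 259^932637 = 259^1 * 259^4 * 259^8 * 259^16 * 259^256 * 259^512 * 259^2048 * 259^4096 * 259^8192 * 259^131072 * 259^262144 * 259^524288 = 19 (mod 297); answer 19
Part 2: Y1 = 19; d = -19; cross terms: (-35*-25 - -5*-13)=810, (-5*-19 - 30*-25)=845, (30*33 - -20*-19)=610, (-20*29 - -34*33)=542, (-34*2 - -31*29)=831, (-31*-13 - -35*2)=473; twice the area = |4111| = 4111; area = 4111/2; answer 4111/2

4111/2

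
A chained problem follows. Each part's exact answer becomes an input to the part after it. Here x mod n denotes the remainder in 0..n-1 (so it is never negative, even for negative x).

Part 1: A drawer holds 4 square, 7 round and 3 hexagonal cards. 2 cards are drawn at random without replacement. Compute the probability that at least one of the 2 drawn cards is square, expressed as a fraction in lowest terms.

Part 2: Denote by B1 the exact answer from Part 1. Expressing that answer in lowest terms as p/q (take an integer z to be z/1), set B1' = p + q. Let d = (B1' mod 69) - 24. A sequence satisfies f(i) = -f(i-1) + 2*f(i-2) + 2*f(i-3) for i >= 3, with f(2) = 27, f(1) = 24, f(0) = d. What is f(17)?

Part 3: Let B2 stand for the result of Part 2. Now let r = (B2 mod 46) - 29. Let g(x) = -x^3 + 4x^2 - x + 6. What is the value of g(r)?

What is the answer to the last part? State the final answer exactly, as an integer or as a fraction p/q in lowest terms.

Part 1: total draws C(14,2) = 91; complement C(10,2) = 45; favorable 91 - 45 = 46; P = 46/91; answer 46/91
Part 2: B1 = 46/91; threaded value p + q = 137; d = 44; f(3) = -1*(27) + 2*(24) + 2*(44) = 109; iterating: f(3)=109, f(4)=-7, f(5)=279, f(6)=-75, f(7)=619, f(8)=-211, f(9)=1299, f(10)=-483, f(11)=2659, f(12)=-1027, f(13)=5379, f(14)=-2115, f(15)=10819, f(16)=-4291, f(17)=21699; answer 21699
Part 3: B2 = 21699; r = 4; -1*(4)^3 + 4*(4)^2 - 1*(4)^1 + 6 = (-64) + (64) + (-4) + (6) = 2; answer 2

2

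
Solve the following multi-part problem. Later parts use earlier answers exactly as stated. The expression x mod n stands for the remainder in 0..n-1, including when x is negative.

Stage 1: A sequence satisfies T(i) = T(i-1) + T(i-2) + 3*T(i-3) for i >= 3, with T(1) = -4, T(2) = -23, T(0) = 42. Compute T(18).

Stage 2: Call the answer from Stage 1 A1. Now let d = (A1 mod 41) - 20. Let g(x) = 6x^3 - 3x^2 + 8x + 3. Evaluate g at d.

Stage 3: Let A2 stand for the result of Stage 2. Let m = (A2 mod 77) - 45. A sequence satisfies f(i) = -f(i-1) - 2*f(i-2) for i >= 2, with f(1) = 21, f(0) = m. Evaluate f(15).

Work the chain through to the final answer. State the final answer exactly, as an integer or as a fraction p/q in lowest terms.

Stage 1: T(3) = 1*(-23) + 1*(-4) + 3*(42) = 99; iterating: T(3)=99, T(4)=64, T(5)=94, T(6)=455, T(7)=741, T(8)=1478, T(9)=3584, T(10)=7285, T(11)=15303, T(12)=33340, T(13)=70498, T(14)=149747, T(15)=320265, T(16)=681506, T(17)=1451012, T(18)=3093313; answer 3093313
Stage 2: A1 = 3093313; d = 7; 6*(7)^3 - 3*(7)^2 + 8*(7)^1 + 3 = (2058) + (-147) + (56) + (3) = 1970; answer 1970
Stage 3: A2 = 1970; m = 0; f(2) = -1*(21) - 2*(0) = -21; iterating: f(2)=-21, f(3)=-21, f(4)=63, f(5)=-21, f(6)=-105, f(7)=147, f(8)=63, f(9)=-357, f(10)=231, f(11)=483, f(12)=-945, f(13)=-21, f(14)=1911, f(15)=-1869; answer -1869

-1869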